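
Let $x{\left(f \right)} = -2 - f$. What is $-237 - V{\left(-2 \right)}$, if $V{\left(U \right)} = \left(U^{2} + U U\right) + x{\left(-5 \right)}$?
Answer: $-248$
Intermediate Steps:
$V{\left(U \right)} = 3 + 2 U^{2}$ ($V{\left(U \right)} = \left(U^{2} + U U\right) - -3 = \left(U^{2} + U^{2}\right) + \left(-2 + 5\right) = 2 U^{2} + 3 = 3 + 2 U^{2}$)
$-237 - V{\left(-2 \right)} = -237 - \left(3 + 2 \left(-2\right)^{2}\right) = -237 - \left(3 + 2 \cdot 4\right) = -237 - \left(3 + 8\right) = -237 - 11 = -248$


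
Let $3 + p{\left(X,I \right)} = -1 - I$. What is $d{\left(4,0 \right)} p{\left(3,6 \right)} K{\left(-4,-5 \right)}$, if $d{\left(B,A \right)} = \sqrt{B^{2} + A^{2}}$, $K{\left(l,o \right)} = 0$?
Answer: $0$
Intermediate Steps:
$p{\left(X,I \right)} = -4 - I$ ($p{\left(X,I \right)} = -3 - \left(1 + I\right) = -4 - I$)
$d{\left(B,A \right)} = \sqrt{A^{2} + B^{2}}$
$d{\left(4,0 \right)} p{\left(3,6 \right)} K{\left(-4,-5 \right)} = \sqrt{0^{2} + 4^{2}} \left(-4 - 6\right) 0 = \sqrt{0 + 16} \left(-4 - 6\right) 0 = \sqrt{16} \left(-10\right) 0 = 4 \left(-10\right) 0 = \left(-40\right) 0 = 0$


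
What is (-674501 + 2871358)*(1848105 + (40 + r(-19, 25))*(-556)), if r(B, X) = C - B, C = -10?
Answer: 4000171233877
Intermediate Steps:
r(B, X) = -10 - B
(-674501 + 2871358)*(1848105 + (40 + r(-19, 25))*(-556)) = (-674501 + 2871358)*(1848105 + (40 + (-10 - 1*(-19)))*(-556)) = 2196857*(1848105 + (40 + (-10 + 19))*(-556)) = 2196857*(1848105 + (40 + 9)*(-556)) = 2196857*(1848105 + 49*(-556)) = 2196857*(1848105 - 27244) = 2196857*1820861 = 4000171233877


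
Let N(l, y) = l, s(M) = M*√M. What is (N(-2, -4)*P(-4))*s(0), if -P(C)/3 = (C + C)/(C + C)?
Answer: 0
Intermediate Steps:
s(M) = M^(3/2)
P(C) = -3 (P(C) = -3*(C + C)/(C + C) = -3*2*C/(2*C) = -3*2*C*1/(2*C) = -3*1 = -3)
(N(-2, -4)*P(-4))*s(0) = (-2*(-3))*0^(3/2) = 6*0 = 0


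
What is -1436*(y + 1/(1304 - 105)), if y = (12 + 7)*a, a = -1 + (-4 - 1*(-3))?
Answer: 65425596/1199 ≈ 54567.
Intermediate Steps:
a = -2 (a = -1 + (-4 + 3) = -1 - 1 = -2)
y = -38 (y = (12 + 7)*(-2) = 19*(-2) = -38)
-1436*(y + 1/(1304 - 105)) = -1436*(-38 + 1/(1304 - 105)) = -1436*(-38 + 1/1199) = -1436*(-45561/1199) = 65425596/1199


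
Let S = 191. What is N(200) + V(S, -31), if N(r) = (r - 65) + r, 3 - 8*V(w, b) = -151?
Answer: 1417/4 ≈ 354.25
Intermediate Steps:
V(w, b) = 77/4 (V(w, b) = 3/8 - ⅛*(-151) = 3/8 + 151/8 = 77/4)
N(r) = -65 + 2*r (N(r) = (-65 + r) + r = -65 + 2*r)
N(200) + V(S, -31) = (-65 + 2*200) + 77/4 = (-65 + 400) + 77/4 = 335 + 77/4 = 1417/4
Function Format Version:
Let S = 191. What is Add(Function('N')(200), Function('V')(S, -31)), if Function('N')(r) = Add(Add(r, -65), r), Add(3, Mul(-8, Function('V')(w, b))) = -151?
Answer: Rational(1417, 4) ≈ 354.25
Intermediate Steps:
Function('V')(w, b) = Rational(77, 4) (Function('V')(w, b) = Add(Rational(3, 8), Mul(Rational(-1, 8), -151)) = Add(Rational(3, 8), Rational(151, 8)) = Rational(77, 4))
Function('N')(r) = Add(-65, Mul(2, r)) (Function('N')(r) = Add(Add(-65, r), r) = Add(-65, Mul(2, r)))
Add(Function('N')(200), Function('V')(S, -31)) = Add(Add(-65, Mul(2, 200)), Rational(77, 4)) = Add(Add(-65, 400), Rational(77, 4)) = Add(335, Rational(77, 4)) = Rational(1417, 4)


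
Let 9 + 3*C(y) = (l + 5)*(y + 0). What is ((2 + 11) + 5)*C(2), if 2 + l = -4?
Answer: -66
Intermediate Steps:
l = -6 (l = -2 - 4 = -6)
C(y) = -3 - y/3 (C(y) = -3 + ((-6 + 5)*(y + 0))/3 = -3 + (-y)/3 = -3 - y/3)
((2 + 11) + 5)*C(2) = ((2 + 11) + 5)*(-3 - 1/3*2) = (13 + 5)*(-3 - 2/3) = 18*(-11/3) = -66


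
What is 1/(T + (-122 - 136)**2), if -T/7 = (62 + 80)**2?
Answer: -1/74584 ≈ -1.3408e-5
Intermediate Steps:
T = -141148 (T = -7*(62 + 80)**2 = -7*142**2 = -7*20164 = -141148)
1/(T + (-122 - 136)**2) = 1/(-141148 + (-122 - 136)**2) = 1/(-141148 + (-258)**2) = 1/(-141148 + 66564) = 1/(-74584) = -1/74584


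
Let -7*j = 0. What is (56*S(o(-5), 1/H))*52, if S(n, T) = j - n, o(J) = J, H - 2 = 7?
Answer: 14560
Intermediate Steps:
H = 9 (H = 2 + 7 = 9)
j = 0 (j = -1/7*0 = 0)
S(n, T) = -n (S(n, T) = 0 - n = -n)
(56*S(o(-5), 1/H))*52 = (56*(-1*(-5)))*52 = (56*5)*52 = 280*52 = 14560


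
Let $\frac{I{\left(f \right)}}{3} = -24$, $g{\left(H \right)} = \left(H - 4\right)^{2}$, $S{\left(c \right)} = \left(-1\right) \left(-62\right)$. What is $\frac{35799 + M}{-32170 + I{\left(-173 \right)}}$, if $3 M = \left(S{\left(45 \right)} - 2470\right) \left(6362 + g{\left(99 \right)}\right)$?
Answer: $\frac{12314833}{32242} \approx 381.95$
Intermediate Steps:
$S{\left(c \right)} = 62$
$g{\left(H \right)} = \left(-4 + H\right)^{2}$
$I{\left(f \right)} = -72$ ($I{\left(f \right)} = 3 \left(-24\right) = -72$)
$M = -12350632$ ($M = \frac{\left(62 - 2470\right) \left(6362 + \left(-4 + 99\right)^{2}\right)}{3} = \frac{\left(-2408\right) \left(6362 + 95^{2}\right)}{3} = \frac{\left(-2408\right) \left(6362 + 9025\right)}{3} = \frac{\left(-2408\right) 15387}{3} = \frac{1}{3} \left(-37051896\right) = -12350632$)
$\frac{35799 + M}{-32170 + I{\left(-173 \right)}} = \frac{35799 - 12350632}{-32170 - 72} = - \frac{12314833}{-32242} = \left(-12314833\right) \left(- \frac{1}{32242}\right) = \frac{12314833}{32242}$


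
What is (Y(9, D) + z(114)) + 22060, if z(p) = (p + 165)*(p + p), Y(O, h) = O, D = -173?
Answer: 85681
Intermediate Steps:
z(p) = 2*p*(165 + p) (z(p) = (165 + p)*(2*p) = 2*p*(165 + p))
(Y(9, D) + z(114)) + 22060 = (9 + 2*114*(165 + 114)) + 22060 = (9 + 2*114*279) + 22060 = (9 + 63612) + 22060 = 63621 + 22060 = 85681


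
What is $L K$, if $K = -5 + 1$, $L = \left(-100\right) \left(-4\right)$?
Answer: $-1600$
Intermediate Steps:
$L = 400$
$K = -4$
$L K = 400 \left(-4\right) = -1600$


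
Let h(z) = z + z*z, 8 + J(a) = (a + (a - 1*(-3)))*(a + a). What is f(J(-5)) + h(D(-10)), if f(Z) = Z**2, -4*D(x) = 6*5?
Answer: 15571/4 ≈ 3892.8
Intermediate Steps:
J(a) = -8 + 2*a*(3 + 2*a) (J(a) = -8 + (a + (a - 1*(-3)))*(a + a) = -8 + (a + (a + 3))*(2*a) = -8 + (a + (3 + a))*(2*a) = -8 + (3 + 2*a)*(2*a) = -8 + 2*a*(3 + 2*a))
D(x) = -15/2 (D(x) = -3*5/2 = -1/4*30 = -15/2)
h(z) = z + z**2
f(J(-5)) + h(D(-10)) = (-8 + 4*(-5)**2 + 6*(-5))**2 - 15*(1 - 15/2)/2 = (-8 + 4*25 - 30)**2 - 15/2*(-13/2) = (-8 + 100 - 30)**2 + 195/4 = 62**2 + 195/4 = 3844 + 195/4 = 15571/4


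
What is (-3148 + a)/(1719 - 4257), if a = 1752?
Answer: 698/1269 ≈ 0.55004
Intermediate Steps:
(-3148 + a)/(1719 - 4257) = (-3148 + 1752)/(1719 - 4257) = -1396/(-2538) = -1396*(-1/2538) = 698/1269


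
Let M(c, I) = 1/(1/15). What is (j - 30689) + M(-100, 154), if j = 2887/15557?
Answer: -477192531/15557 ≈ -30674.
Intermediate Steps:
j = 2887/15557 (j = 2887*(1/15557) = 2887/15557 ≈ 0.18558)
M(c, I) = 15 (M(c, I) = 1/(1/15) = 15)
(j - 30689) + M(-100, 154) = (2887/15557 - 30689) + 15 = -477425886/15557 + 15 = -477192531/15557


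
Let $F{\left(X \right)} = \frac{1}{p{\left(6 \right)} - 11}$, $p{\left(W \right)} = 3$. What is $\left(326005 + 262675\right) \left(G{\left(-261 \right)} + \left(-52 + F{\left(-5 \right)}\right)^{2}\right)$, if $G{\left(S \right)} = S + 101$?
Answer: $\frac{12042111665}{8} \approx 1.5053 \cdot 10^{9}$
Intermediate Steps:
$G{\left(S \right)} = 101 + S$
$F{\left(X \right)} = - \frac{1}{8}$ ($F{\left(X \right)} = \frac{1}{3 - 11} = \frac{1}{-8} = - \frac{1}{8}$)
$\left(326005 + 262675\right) \left(G{\left(-261 \right)} + \left(-52 + F{\left(-5 \right)}\right)^{2}\right) = \left(326005 + 262675\right) \left(\left(101 - 261\right) + \left(-52 - \frac{1}{8}\right)^{2}\right) = 588680 \left(-160 + \left(- \frac{417}{8}\right)^{2}\right) = 588680 \left(-160 + \frac{173889}{64}\right) = 588680 \cdot \frac{163649}{64} = \frac{12042111665}{8}$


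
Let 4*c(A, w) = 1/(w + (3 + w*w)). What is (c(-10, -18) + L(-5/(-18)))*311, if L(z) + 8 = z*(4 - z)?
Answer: -18072521/8343 ≈ -2166.2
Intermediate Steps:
L(z) = -8 + z*(4 - z)
c(A, w) = 1/(4*(3 + w + w**2)) (c(A, w) = 1/(4*(w + (3 + w*w))) = 1/(4*(w + (3 + w**2))) = 1/(4*(3 + w + w**2)))
(c(-10, -18) + L(-5/(-18)))*311 = (1/(4*(3 - 18 + (-18)**2)) + (-8 - (-5/(-18))**2 + 4*(-5/(-18))))*311 = (1/(4*(3 - 18 + 324)) + (-8 - (-5*(-1/18))**2 + 4*(-5*(-1/18))))*311 = ((1/4)/309 + (-8 - (5/18)**2 + 4*(5/18)))*311 = ((1/4)*(1/309) + (-8 - 1*25/324 + 10/9))*311 = (1/1236 + (-8 - 25/324 + 10/9))*311 = (1/1236 - 2257/324)*311 = -58111/8343*311 = -18072521/8343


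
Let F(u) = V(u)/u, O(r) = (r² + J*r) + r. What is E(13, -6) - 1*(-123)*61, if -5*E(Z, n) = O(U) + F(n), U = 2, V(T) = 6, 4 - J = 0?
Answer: 37502/5 ≈ 7500.4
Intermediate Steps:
J = 4 (J = 4 - 1*0 = 4 + 0 = 4)
O(r) = r² + 5*r (O(r) = (r² + 4*r) + r = r² + 5*r)
F(u) = 6/u
E(Z, n) = -14/5 - 6/(5*n) (E(Z, n) = -(2*(5 + 2) + 6/n)/5 = -(2*7 + 6/n)/5 = -(14 + 6/n)/5 = -14/5 - 6/(5*n))
E(13, -6) - 1*(-123)*61 = (⅖)*(-3 - 7*(-6))/(-6) - 1*(-123)*61 = (⅖)*(-⅙)*(-3 + 42) + 123*61 = (⅖)*(-⅙)*39 + 7503 = -13/5 + 7503 = 37502/5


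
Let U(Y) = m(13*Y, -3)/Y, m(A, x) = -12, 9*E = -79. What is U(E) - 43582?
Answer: -3442870/79 ≈ -43581.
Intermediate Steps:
E = -79/9 (E = (⅑)*(-79) = -79/9 ≈ -8.7778)
U(Y) = -12/Y
U(E) - 43582 = -12/(-79/9) - 43582 = -12*(-9/79) - 43582 = 108/79 - 43582 = -3442870/79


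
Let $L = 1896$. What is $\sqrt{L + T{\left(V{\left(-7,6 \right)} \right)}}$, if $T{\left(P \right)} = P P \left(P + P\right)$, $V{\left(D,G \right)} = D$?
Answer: $11 \sqrt{10} \approx 34.785$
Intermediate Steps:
$T{\left(P \right)} = 2 P^{3}$ ($T{\left(P \right)} = P P 2 P = P 2 P^{2} = 2 P^{3}$)
$\sqrt{L + T{\left(V{\left(-7,6 \right)} \right)}} = \sqrt{1896 + 2 \left(-7\right)^{3}} = \sqrt{1896 + 2 \left(-343\right)} = \sqrt{1896 - 686} = \sqrt{1210} = 11 \sqrt{10}$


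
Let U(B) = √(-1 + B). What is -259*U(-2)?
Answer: -259*I*√3 ≈ -448.6*I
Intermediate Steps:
-259*U(-2) = -259*√(-1 - 2) = -259*I*√3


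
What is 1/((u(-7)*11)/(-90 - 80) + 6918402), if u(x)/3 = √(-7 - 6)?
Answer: 66647272600/461092624050389919 + 1870*I*√13/461092624050389919 ≈ 1.4454e-7 + 1.4623e-14*I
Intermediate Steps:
u(x) = 3*I*√13 (u(x) = 3*√(-7 - 6) = 3*√(-13) = 3*(I*√13) = 3*I*√13)
1/((u(-7)*11)/(-90 - 80) + 6918402) = 1/(((3*I*√13)*11)/(-90 - 80) + 6918402) = 1/((33*I*√13)/(-170) + 6918402) = 1/((33*I*√13)*(-1/170) + 6918402) = 1/(-33*I*√13/170 + 6918402) = 1/(6918402 - 33*I*√13/170)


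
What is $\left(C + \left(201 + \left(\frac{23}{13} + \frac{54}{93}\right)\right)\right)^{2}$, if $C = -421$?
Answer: $\frac{7693570369}{162409} \approx 47372.0$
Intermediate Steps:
$\left(C + \left(201 + \left(\frac{23}{13} + \frac{54}{93}\right)\right)\right)^{2} = \left(-421 + \left(201 + \left(\frac{23}{13} + \frac{54}{93}\right)\right)\right)^{2} = \left(-421 + \left(201 + \left(23 \cdot \frac{1}{13} + 54 \cdot \frac{1}{93}\right)\right)\right)^{2} = \left(-421 + \left(201 + \left(\frac{23}{13} + \frac{18}{31}\right)\right)\right)^{2} = \left(-421 + \left(201 + \frac{947}{403}\right)\right)^{2} = \left(-421 + \frac{81950}{403}\right)^{2} = \left(- \frac{87713}{403}\right)^{2} = \frac{7693570369}{162409}$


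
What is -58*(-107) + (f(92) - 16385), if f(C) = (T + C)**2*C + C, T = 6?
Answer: 873481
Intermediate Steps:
f(C) = C + C*(6 + C)**2 (f(C) = (6 + C)**2*C + C = C*(6 + C)**2 + C = C + C*(6 + C)**2)
-58*(-107) + (f(92) - 16385) = -58*(-107) + (92*(1 + (6 + 92)**2) - 16385) = 6206 + (92*(1 + 98**2) - 16385) = 6206 + (92*(1 + 9604) - 16385) = 6206 + (92*9605 - 16385) = 6206 + (883660 - 16385) = 6206 + 867275 = 873481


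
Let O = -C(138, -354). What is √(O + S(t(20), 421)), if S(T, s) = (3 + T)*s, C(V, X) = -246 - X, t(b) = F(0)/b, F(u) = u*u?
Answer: √1155 ≈ 33.985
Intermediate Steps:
F(u) = u²
t(b) = 0 (t(b) = 0²/b = 0/b = 0)
S(T, s) = s*(3 + T)
O = -108 (O = -(-246 - 1*(-354)) = -(-246 + 354) = -1*108 = -108)
√(O + S(t(20), 421)) = √(-108 + 421*(3 + 0)) = √(-108 + 421*3) = √(-108 + 1263) = √1155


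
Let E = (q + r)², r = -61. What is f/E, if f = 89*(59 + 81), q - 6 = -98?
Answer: 12460/23409 ≈ 0.53227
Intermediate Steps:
q = -92 (q = 6 - 98 = -92)
E = 23409 (E = (-92 - 61)² = (-153)² = 23409)
f = 12460 (f = 89*140 = 12460)
f/E = 12460/23409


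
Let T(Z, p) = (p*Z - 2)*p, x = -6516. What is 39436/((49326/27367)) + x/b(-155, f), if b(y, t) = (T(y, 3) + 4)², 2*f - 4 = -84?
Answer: 1053131978608046/48132532767 ≈ 21880.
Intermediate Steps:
f = -40 (f = 2 + (½)*(-84) = 2 - 42 = -40)
T(Z, p) = p*(-2 + Z*p) (T(Z, p) = (Z*p - 2)*p = (-2 + Z*p)*p = p*(-2 + Z*p))
b(y, t) = (-2 + 9*y)² (b(y, t) = (3*(-2 + y*3) + 4)² = (3*(-2 + 3*y) + 4)² = ((-6 + 9*y) + 4)² = (-2 + 9*y)²)
39436/((49326/27367)) + x/b(-155, f) = 39436/((49326/27367)) - 6516/(-2 + 9*(-155))² = 39436/((49326*(1/27367))) - 6516/(-2 - 1395)² = 39436/(49326/27367) - 6516/((-1397)²) = 39436*(27367/49326) - 6516/1951609 = 539622506/24663 - 6516*1/1951609 = 539622506/24663 - 6516/1951609 = 1053131978608046/48132532767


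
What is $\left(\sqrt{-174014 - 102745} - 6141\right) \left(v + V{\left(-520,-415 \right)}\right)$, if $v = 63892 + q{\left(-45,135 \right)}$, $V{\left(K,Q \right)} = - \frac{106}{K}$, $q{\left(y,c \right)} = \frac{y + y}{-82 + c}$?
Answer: $- \frac{5406604988829}{13780} + \frac{2641233507 i \sqrt{30751}}{13780} \approx -3.9235 \cdot 10^{8} + 3.3611 \cdot 10^{7} i$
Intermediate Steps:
$q{\left(y,c \right)} = \frac{2 y}{-82 + c}$
$v = \frac{3386186}{53}$ ($v = 63892 + 2 \left(-45\right) \frac{1}{-82 + 135} = 63892 + 2 \left(-45\right) \frac{1}{53} = 63892 - \frac{90}{53} = \frac{3386186}{53} \approx 63890.0$)
$\left(\sqrt{-174014 - 102745} - 6141\right) \left(v + V{\left(-520,-415 \right)}\right) = \left(\sqrt{-174014 - 102745} - 6141\right) \left(\frac{3386186}{53} - \frac{106}{-520}\right) = \left(\sqrt{-276759} - 6141\right) \left(\frac{3386186}{53} - - \frac{53}{260}\right) = \left(3 i \sqrt{30751} - 6141\right) \left(\frac{3386186}{53} + \frac{53}{260}\right) = \left(-6141 + 3 i \sqrt{30751}\right) \frac{880411169}{13780} = - \frac{5406604988829}{13780} + \frac{2641233507 i \sqrt{30751}}{13780}$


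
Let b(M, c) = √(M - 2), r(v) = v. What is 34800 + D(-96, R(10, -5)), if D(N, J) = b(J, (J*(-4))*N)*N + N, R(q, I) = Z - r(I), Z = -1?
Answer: 34704 - 96*√2 ≈ 34568.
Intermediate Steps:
R(q, I) = -1 - I
b(M, c) = √(-2 + M)
D(N, J) = N + N*√(-2 + J) (D(N, J) = √(-2 + J)*N + N = N*√(-2 + J) + N = N + N*√(-2 + J))
34800 + D(-96, R(10, -5)) = 34800 - 96*(1 + √(-2 + (-1 - 1*(-5)))) = 34800 - 96*(1 + √(-2 + (-1 + 5))) = 34800 - 96*(1 + √(-2 + 4)) = 34800 - 96*(1 + √2) = 34800 + (-96 - 96*√2) = 34704 - 96*√2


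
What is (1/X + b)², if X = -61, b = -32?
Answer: 3814209/3721 ≈ 1025.0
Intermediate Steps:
(1/X + b)² = (1/(-61) - 32)² = (-1/61 - 32)² = (-1953/61)² = 3814209/3721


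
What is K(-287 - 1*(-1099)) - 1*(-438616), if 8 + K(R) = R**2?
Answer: 1097952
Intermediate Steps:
K(R) = -8 + R**2
K(-287 - 1*(-1099)) - 1*(-438616) = (-8 + (-287 - 1*(-1099))**2) - 1*(-438616) = (-8 + (-287 + 1099)**2) + 438616 = (-8 + 812**2) + 438616 = (-8 + 659344) + 438616 = 659336 + 438616 = 1097952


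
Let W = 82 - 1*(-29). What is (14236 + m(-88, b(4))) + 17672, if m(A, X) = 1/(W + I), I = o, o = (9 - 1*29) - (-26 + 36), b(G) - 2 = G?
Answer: 2584549/81 ≈ 31908.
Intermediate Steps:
W = 111 (W = 82 + 29 = 111)
b(G) = 2 + G
o = -30 (o = (9 - 29) - 1*10 = -20 - 10 = -30)
I = -30
m(A, X) = 1/81 (m(A, X) = 1/(111 - 30) = 1/81)
(14236 + m(-88, b(4))) + 17672 = (14236 + 1/81) + 17672 = 1153117/81 + 17672 = 2584549/81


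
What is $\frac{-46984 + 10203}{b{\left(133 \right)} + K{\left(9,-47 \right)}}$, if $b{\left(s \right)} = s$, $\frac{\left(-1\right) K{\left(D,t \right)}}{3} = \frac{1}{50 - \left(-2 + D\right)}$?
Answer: $- \frac{1581583}{5716} \approx -276.69$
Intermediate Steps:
$K{\left(D,t \right)} = - \frac{3}{52 - D}$ ($K{\left(D,t \right)} = - \frac{3}{50 - \left(-2 + D\right)} = - \frac{3}{52 - D}$)
$\frac{-46984 + 10203}{b{\left(133 \right)} + K{\left(9,-47 \right)}} = \frac{-46984 + 10203}{133 + \frac{3}{-52 + 9}} = - \frac{36781}{133 + \frac{3}{-43}} = - \frac{36781}{133 + 3 \left(- \frac{1}{43}\right)} = - \frac{36781}{133 - \frac{3}{43}} = - \frac{36781}{\frac{5716}{43}} = \left(-36781\right) \frac{43}{5716} = - \frac{1581583}{5716}$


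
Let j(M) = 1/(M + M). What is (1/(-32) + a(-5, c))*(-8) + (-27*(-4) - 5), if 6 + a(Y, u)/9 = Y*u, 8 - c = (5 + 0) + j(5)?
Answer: 6317/4 ≈ 1579.3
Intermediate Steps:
j(M) = 1/(2*M)
c = 29/10 (c = 8 - ((5 + 0) + (½)/5) = 8 - (5 + (½)*(⅕)) = 8 - (5 + ⅒) = 8 - 1*51/10 = 8 - 51/10 = 29/10 ≈ 2.9000)
a(Y, u) = -54 + 9*Y*u (a(Y, u) = -54 + 9*(Y*u) = -54 + 9*Y*u)
(1/(-32) + a(-5, c))*(-8) + (-27*(-4) - 5) = (1/(-32) + (-54 + 9*(-5)*(29/10)))*(-8) + (-27*(-4) - 5) = (-1/32 + (-54 - 261/2))*(-8) + (108 - 5) = (-1/32 - 369/2)*(-8) + 103 = -5905/32*(-8) + 103 = 5905/4 + 103 = 6317/4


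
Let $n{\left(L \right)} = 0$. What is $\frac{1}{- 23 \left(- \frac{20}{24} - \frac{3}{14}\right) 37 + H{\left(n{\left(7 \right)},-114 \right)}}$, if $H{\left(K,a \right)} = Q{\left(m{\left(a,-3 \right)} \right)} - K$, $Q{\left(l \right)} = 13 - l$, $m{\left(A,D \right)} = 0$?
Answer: $\frac{21}{18995} \approx 0.0011056$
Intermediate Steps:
$H{\left(K,a \right)} = 13 - K$ ($H{\left(K,a \right)} = \left(13 - 0\right) - K = \left(13 + 0\right) - K = 13 - K$)
$\frac{1}{- 23 \left(- \frac{20}{24} - \frac{3}{14}\right) 37 + H{\left(n{\left(7 \right)},-114 \right)}} = \frac{1}{- 23 \left(- \frac{20}{24} - \frac{3}{14}\right) 37 + \left(13 - 0\right)} = \frac{1}{- 23 \left(\left(-20\right) \frac{1}{24} - \frac{3}{14}\right) 37 + \left(13 + 0\right)} = \frac{1}{- 23 \left(- \frac{5}{6} - \frac{3}{14}\right) 37 + 13} = \frac{1}{\left(-23\right) \left(- \frac{22}{21}\right) 37 + 13} = \frac{1}{\frac{506}{21} \cdot 37 + 13} = \frac{1}{\frac{18722}{21} + 13} = \frac{1}{\frac{18995}{21}} = \frac{21}{18995}$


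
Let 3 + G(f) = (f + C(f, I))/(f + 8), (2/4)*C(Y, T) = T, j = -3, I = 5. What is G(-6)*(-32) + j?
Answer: 29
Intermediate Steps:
C(Y, T) = 2*T
G(f) = -3 + (10 + f)/(8 + f) (G(f) = -3 + (f + 2*5)/(f + 8) = -3 + (f + 10)/(8 + f) = -3 + (10 + f)/(8 + f))
G(-6)*(-32) + j = (2*(-7 - 1*(-6))/(8 - 6))*(-32) - 3 = (2*(-7 + 6)/2)*(-32) - 3 = (2*(1/2)*(-1))*(-32) - 3 = -1*(-32) - 3 = 32 - 3 = 29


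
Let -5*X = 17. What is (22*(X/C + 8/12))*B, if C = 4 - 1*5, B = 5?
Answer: 1342/3 ≈ 447.33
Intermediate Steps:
X = -17/5 (X = -1/5*17 = -17/5 ≈ -3.4000)
C = -1 (C = 4 - 5 = -1)
(22*(X/C + 8/12))*B = (22*(-17/5/(-1) + 8/12))*5 = (22*(-17/5*(-1) + 8*(1/12)))*5 = (22*(17/5 + 2/3))*5 = (22*(61/15))*5 = (1342/15)*5 = 1342/3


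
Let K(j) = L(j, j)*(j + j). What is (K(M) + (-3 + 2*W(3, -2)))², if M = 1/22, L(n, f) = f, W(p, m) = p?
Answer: 528529/58564 ≈ 9.0248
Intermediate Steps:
M = 1/22 ≈ 0.045455
K(j) = 2*j² (K(j) = j*(j + j) = j*(2*j) = 2*j²)
(K(M) + (-3 + 2*W(3, -2)))² = (2*(1/22)² + (-3 + 2*3))² = (2*(1/484) + (-3 + 6))² = (1/242 + 3)² = (727/242)² = 528529/58564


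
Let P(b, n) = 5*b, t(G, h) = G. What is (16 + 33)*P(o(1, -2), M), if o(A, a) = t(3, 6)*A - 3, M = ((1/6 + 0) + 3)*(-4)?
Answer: 0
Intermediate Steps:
M = -38/3 (M = ((⅙ + 0) + 3)*(-4) = (⅙ + 3)*(-4) = (19/6)*(-4) = -38/3 ≈ -12.667)
o(A, a) = -3 + 3*A (o(A, a) = 3*A - 3 = -3 + 3*A)
(16 + 33)*P(o(1, -2), M) = (16 + 33)*(5*(-3 + 3*1)) = 49*(5*(-3 + 3)) = 49*(5*0) = 49*0 = 0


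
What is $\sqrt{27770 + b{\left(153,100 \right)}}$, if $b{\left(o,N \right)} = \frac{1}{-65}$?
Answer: $\frac{3 \sqrt{13036465}}{65} \approx 166.64$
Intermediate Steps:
$b{\left(o,N \right)} = - \frac{1}{65}$
$\sqrt{27770 + b{\left(153,100 \right)}} = \sqrt{27770 - \frac{1}{65}} = \sqrt{\frac{1805049}{65}} = \frac{3 \sqrt{13036465}}{65}$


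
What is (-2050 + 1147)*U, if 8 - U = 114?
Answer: 95718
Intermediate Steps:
U = -106 (U = 8 - 1*114 = 8 - 114 = -106)
(-2050 + 1147)*U = (-2050 + 1147)*(-106) = -903*(-106) = 95718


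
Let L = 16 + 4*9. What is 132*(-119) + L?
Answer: -15656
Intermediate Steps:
L = 52 (L = 16 + 36 = 52)
132*(-119) + L = 132*(-119) + 52 = -15708 + 52 = -15656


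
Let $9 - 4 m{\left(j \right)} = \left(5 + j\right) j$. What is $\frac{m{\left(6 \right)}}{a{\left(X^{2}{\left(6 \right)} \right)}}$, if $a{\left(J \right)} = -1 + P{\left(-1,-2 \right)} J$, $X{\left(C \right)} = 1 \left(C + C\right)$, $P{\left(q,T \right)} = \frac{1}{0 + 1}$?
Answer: $- \frac{57}{572} \approx -0.09965$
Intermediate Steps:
$P{\left(q,T \right)} = 1$ ($P{\left(q,T \right)} = 1^{-1} = 1$)
$X{\left(C \right)} = 2 C$ ($X{\left(C \right)} = 1 \cdot 2 C = 2 C$)
$m{\left(j \right)} = \frac{9}{4} - \frac{j \left(5 + j\right)}{4}$ ($m{\left(j \right)} = \frac{9}{4} - \frac{\left(5 + j\right) j}{4} = \frac{9}{4} - \frac{j \left(5 + j\right)}{4}$)
$a{\left(J \right)} = -1 + J$ ($a{\left(J \right)} = -1 + 1 J = -1 + J$)
$\frac{m{\left(6 \right)}}{a{\left(X^{2}{\left(6 \right)} \right)}} = \frac{\frac{9}{4} - \frac{15}{2} - \frac{6^{2}}{4}}{-1 + \left(2 \cdot 6\right)^{2}} = \frac{\frac{9}{4} - \frac{15}{2} - 9}{-1 + 12^{2}} = \frac{\frac{9}{4} - \frac{15}{2} - 9}{-1 + 144} = - \frac{57}{4 \cdot 143} = \left(- \frac{57}{4}\right) \frac{1}{143} = - \frac{57}{572}$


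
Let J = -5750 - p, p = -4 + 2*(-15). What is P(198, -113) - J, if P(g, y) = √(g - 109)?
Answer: 5716 + √89 ≈ 5725.4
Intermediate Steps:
p = -34 (p = -4 - 30 = -34)
P(g, y) = √(-109 + g)
J = -5716 (J = -5750 - 1*(-34) = -5750 + 34 = -5716)
P(198, -113) - J = √(-109 + 198) - 1*(-5716) = √89 + 5716 = 5716 + √89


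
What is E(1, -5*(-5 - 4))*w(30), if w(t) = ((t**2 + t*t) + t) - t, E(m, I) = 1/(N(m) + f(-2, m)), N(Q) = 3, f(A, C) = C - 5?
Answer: -1800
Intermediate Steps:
f(A, C) = -5 + C
E(m, I) = 1/(-2 + m) (E(m, I) = 1/(3 + (-5 + m)) = 1/(-2 + m))
w(t) = 2*t**2 (w(t) = ((t**2 + t**2) + t) - t = (2*t**2 + t) - t = (t + 2*t**2) - t = 2*t**2)
E(1, -5*(-5 - 4))*w(30) = (2*30**2)/(-2 + 1) = (2*900)/(-1) = -1*1800 = -1800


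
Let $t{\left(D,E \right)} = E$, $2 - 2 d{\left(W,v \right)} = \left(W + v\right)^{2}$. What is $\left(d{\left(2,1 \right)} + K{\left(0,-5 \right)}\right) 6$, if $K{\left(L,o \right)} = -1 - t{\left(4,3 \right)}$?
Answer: $-45$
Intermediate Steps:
$d{\left(W,v \right)} = 1 - \frac{\left(W + v\right)^{2}}{2}$
$K{\left(L,o \right)} = -4$ ($K{\left(L,o \right)} = -1 - 3 = -4$)
$\left(d{\left(2,1 \right)} + K{\left(0,-5 \right)}\right) 6 = \left(\left(1 - \frac{\left(2 + 1\right)^{2}}{2}\right) - 4\right) 6 = \left(\left(1 - \frac{3^{2}}{2}\right) - 4\right) 6 = \left(\left(1 - \frac{9}{2}\right) - 4\right) 6 = \left(- \frac{7}{2} - 4\right) 6 = \left(- \frac{15}{2}\right) 6 = -45$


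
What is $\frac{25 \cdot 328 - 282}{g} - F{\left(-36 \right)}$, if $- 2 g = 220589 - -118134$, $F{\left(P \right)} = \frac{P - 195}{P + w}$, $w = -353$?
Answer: $- \frac{84405217}{131763247} \approx -0.64058$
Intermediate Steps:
$F{\left(P \right)} = \frac{-195 + P}{-353 + P}$ ($F{\left(P \right)} = \frac{P - 195}{P - 353} = \frac{-195 + P}{-353 + P}$)
$g = - \frac{338723}{2}$ ($g = - \frac{220589 - -118134}{2} = - \frac{220589 + 118134}{2} = \left(- \frac{1}{2}\right) 338723 = - \frac{338723}{2} \approx -1.6936 \cdot 10^{5}$)
$\frac{25 \cdot 328 - 282}{g} - F{\left(-36 \right)} = \frac{25 \cdot 328 - 282}{- \frac{338723}{2}} - \frac{-195 - 36}{-353 - 36} = \left(8200 - 282\right) \left(- \frac{2}{338723}\right) - \frac{1}{-389} \left(-231\right) = 7918 \left(- \frac{2}{338723}\right) - \left(- \frac{1}{389}\right) \left(-231\right) = - \frac{15836}{338723} - \frac{231}{389} = - \frac{84405217}{131763247}$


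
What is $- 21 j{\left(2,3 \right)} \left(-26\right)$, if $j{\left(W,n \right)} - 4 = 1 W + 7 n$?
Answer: $14742$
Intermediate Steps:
$j{\left(W,n \right)} = 4 + W + 7 n$ ($j{\left(W,n \right)} = 4 + \left(1 W + 7 n\right) = 4 + \left(W + 7 n\right) = 4 + W + 7 n$)
$- 21 j{\left(2,3 \right)} \left(-26\right) = - 21 \left(4 + 2 + 7 \cdot 3\right) \left(-26\right) = - 21 \left(4 + 2 + 21\right) \left(-26\right) = \left(-21\right) 27 \left(-26\right) = \left(-567\right) \left(-26\right) = 14742$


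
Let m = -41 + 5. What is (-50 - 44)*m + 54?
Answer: 3438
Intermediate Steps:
m = -36
(-50 - 44)*m + 54 = (-50 - 44)*(-36) + 54 = -94*(-36) + 54 = 3384 + 54 = 3438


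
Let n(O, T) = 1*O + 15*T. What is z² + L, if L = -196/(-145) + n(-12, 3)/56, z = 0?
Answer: 15761/8120 ≈ 1.9410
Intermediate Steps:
n(O, T) = O + 15*T
L = 15761/8120 (L = -196/(-145) + (-12 + 15*3)/56 = -196*(-1/145) + (-12 + 45)*(1/56) = 196/145 + 33*(1/56) = 196/145 + 33/56 = 15761/8120 ≈ 1.9410)
z² + L = 0² + 15761/8120 = 0 + 15761/8120 = 15761/8120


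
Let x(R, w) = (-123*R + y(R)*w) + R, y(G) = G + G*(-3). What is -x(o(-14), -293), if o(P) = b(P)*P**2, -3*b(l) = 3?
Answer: 90944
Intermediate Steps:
b(l) = -1 (b(l) = -1/3*3 = -1)
y(G) = -2*G (y(G) = G - 3*G = -2*G)
o(P) = -P**2
x(R, w) = -122*R - 2*R*w (x(R, w) = (-123*R + (-2*R)*w) + R = (-123*R - 2*R*w) + R = -122*R - 2*R*w)
-x(o(-14), -293) = -2*(-1*(-14)**2)*(-61 - 1*(-293)) = -2*(-1*196)*(-61 + 293) = -2*(-196)*232 = -1*(-90944) = 90944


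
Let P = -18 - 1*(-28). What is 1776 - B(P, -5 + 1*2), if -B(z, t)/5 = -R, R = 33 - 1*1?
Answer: 1616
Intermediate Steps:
R = 32 (R = 33 - 1 = 32)
P = 10 (P = -18 + 28 = 10)
B(z, t) = 160 (B(z, t) = -(-5)*32 = -5*(-32) = 160)
1776 - B(P, -5 + 1*2) = 1776 - 1*160 = 1776 - 160 = 1616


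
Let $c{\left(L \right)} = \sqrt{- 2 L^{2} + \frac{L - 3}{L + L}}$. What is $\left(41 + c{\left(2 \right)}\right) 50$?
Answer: $2050 + 25 i \sqrt{33} \approx 2050.0 + 143.61 i$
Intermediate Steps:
$c{\left(L \right)} = \sqrt{- 2 L^{2} + \frac{-3 + L}{2 L}}$
$\left(41 + c{\left(2 \right)}\right) 50 = \left(41 + \frac{\sqrt{2} \sqrt{\frac{-3 + 2 - 4 \cdot 2^{3}}{2}}}{2}\right) 50 = \left(41 + \frac{\sqrt{2} \sqrt{\frac{-3 + 2 - 32}{2}}}{2}\right) 50 = \left(41 + \frac{\sqrt{2} \sqrt{\frac{1}{2} \left(-33\right)}}{2}\right) 50 = \left(41 + \frac{\sqrt{2} \sqrt{- \frac{33}{2}}}{2}\right) 50 = \left(41 + \frac{\sqrt{2} \frac{i \sqrt{66}}{2}}{2}\right) 50 = \left(41 + \frac{i \sqrt{33}}{2}\right) 50 = 2050 + 25 i \sqrt{33}$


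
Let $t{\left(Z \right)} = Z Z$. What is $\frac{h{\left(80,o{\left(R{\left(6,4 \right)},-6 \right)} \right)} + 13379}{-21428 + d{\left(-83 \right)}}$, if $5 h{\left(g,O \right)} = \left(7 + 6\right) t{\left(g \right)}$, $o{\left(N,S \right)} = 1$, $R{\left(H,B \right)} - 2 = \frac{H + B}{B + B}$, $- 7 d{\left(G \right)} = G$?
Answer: $- \frac{210133}{149913} \approx -1.4017$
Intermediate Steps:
$t{\left(Z \right)} = Z^{2}$
$d{\left(G \right)} = - \frac{G}{7}$
$R{\left(H,B \right)} = 2 + \frac{B + H}{2 B}$ ($R{\left(H,B \right)} = 2 + \frac{H + B}{B + B} = 2 + \frac{B + H}{2 B}$)
$h{\left(g,O \right)} = \frac{13 g^{2}}{5}$ ($h{\left(g,O \right)} = \frac{\left(7 + 6\right) g^{2}}{5} = \frac{13 g^{2}}{5}$)
$\frac{h{\left(80,o{\left(R{\left(6,4 \right)},-6 \right)} \right)} + 13379}{-21428 + d{\left(-83 \right)}} = \frac{\frac{13 \cdot 80^{2}}{5} + 13379}{-21428 - - \frac{83}{7}} = \frac{\frac{13}{5} \cdot 6400 + 13379}{-21428 + \frac{83}{7}} = \frac{16640 + 13379}{- \frac{149913}{7}} = 30019 \left(- \frac{7}{149913}\right) = - \frac{210133}{149913}$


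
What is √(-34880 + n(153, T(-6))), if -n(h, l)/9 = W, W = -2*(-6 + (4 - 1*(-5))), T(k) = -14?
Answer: I*√34826 ≈ 186.62*I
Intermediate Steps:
W = -6 (W = -2*(-6 + (4 + 5)) = -2*(-6 + 9) = -2*3 = -6)
n(h, l) = 54 (n(h, l) = -9*(-6) = 54)
√(-34880 + n(153, T(-6))) = √(-34880 + 54) = √(-34826) = I*√34826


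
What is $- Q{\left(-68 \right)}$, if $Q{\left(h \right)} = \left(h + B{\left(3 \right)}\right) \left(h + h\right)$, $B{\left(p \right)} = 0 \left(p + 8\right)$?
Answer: $-9248$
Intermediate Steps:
$B{\left(p \right)} = 0$ ($B{\left(p \right)} = 0 \left(8 + p\right) = 0$)
$Q{\left(h \right)} = 2 h^{2}$ ($Q{\left(h \right)} = \left(h + 0\right) \left(h + h\right) = h 2 h = 2 h^{2}$)
$- Q{\left(-68 \right)} = - 2 \left(-68\right)^{2} = - 2 \cdot 4624 = \left(-1\right) 9248 = -9248$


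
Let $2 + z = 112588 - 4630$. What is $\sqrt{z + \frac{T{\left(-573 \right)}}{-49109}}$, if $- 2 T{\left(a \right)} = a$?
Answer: $\frac{\sqrt{1041427242190030}}{98218} \approx 328.57$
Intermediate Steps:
$T{\left(a \right)} = - \frac{a}{2}$
$z = 107956$ ($z = -2 + \left(112588 - 4630\right) = -2 + 107958 = 107956$)
$\sqrt{z + \frac{T{\left(-573 \right)}}{-49109}} = \sqrt{107956 + \frac{\left(- \frac{1}{2}\right) \left(-573\right)}{-49109}} = \sqrt{107956 + \frac{573}{2} \left(- \frac{1}{49109}\right)} = \sqrt{107956 - \frac{573}{98218}} = \sqrt{\frac{10603221835}{98218}} = \frac{\sqrt{1041427242190030}}{98218}$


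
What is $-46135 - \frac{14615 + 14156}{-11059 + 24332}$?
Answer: $- \frac{612378626}{13273} \approx -46137.0$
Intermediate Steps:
$-46135 - \frac{14615 + 14156}{-11059 + 24332} = -46135 - \frac{28771}{13273} = - \frac{612378626}{13273}$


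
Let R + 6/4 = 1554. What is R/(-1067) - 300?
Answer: -643305/2134 ≈ -301.46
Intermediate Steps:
R = 3105/2 (R = -3/2 + 1554 = 3105/2 ≈ 1552.5)
R/(-1067) - 300 = (3105/2)/(-1067) - 300 = (3105/2)*(-1/1067) - 300 = -3105/2134 - 300 = -643305/2134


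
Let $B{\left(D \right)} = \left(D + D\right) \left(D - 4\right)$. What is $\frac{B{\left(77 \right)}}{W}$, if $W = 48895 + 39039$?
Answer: $\frac{73}{571} \approx 0.12785$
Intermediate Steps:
$B{\left(D \right)} = 2 D \left(-4 + D\right)$
$W = 87934$
$\frac{B{\left(77 \right)}}{W} = \frac{2 \cdot 77 \left(-4 + 77\right)}{87934} = 2 \cdot 77 \cdot 73 \cdot \frac{1}{87934} = 11242 \cdot \frac{1}{87934} = \frac{73}{571}$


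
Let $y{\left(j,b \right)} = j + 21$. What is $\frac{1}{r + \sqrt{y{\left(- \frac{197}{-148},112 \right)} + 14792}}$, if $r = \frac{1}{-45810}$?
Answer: $\frac{847485}{575141039865994} + \frac{524639025 \sqrt{81123277}}{575141039865994} \approx 0.008216$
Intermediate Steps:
$y{\left(j,b \right)} = 21 + j$
$r = - \frac{1}{45810} \approx -2.1829 \cdot 10^{-5}$
$\frac{1}{r + \sqrt{y{\left(- \frac{197}{-148},112 \right)} + 14792}} = \frac{1}{- \frac{1}{45810} + \sqrt{\left(21 - \frac{197}{-148}\right) + 14792}} = \frac{1}{- \frac{1}{45810} + \sqrt{\left(21 - - \frac{197}{148}\right) + 14792}} = \frac{1}{- \frac{1}{45810} + \sqrt{\left(21 + \frac{197}{148}\right) + 14792}} = \frac{1}{- \frac{1}{45810} + \sqrt{\frac{3305}{148} + 14792}} = \frac{1}{- \frac{1}{45810} + \sqrt{\frac{2192521}{148}}} = \frac{1}{- \frac{1}{45810} + \frac{\sqrt{81123277}}{74}}$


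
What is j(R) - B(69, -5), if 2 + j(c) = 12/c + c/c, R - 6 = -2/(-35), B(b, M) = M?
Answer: 317/53 ≈ 5.9811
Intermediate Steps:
R = 212/35 (R = 6 - 2/(-35) = 6 - 2*(-1/35) = 6 + 2/35 = 212/35 ≈ 6.0571)
j(c) = -1 + 12/c (j(c) = -2 + (12/c + c/c) = -2 + (12/c + 1) = -2 + (1 + 12/c) = -1 + 12/c)
j(R) - B(69, -5) = (12 - 1*212/35)/(212/35) - 1*(-5) = 35*(12 - 212/35)/212 + 5 = (35/212)*(208/35) + 5 = 52/53 + 5 = 317/53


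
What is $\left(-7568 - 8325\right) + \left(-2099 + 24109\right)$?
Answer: $6117$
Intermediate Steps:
$\left(-7568 - 8325\right) + \left(-2099 + 24109\right) = \left(-7568 - 8325\right) + 22010 = -15893 + 22010 = 6117$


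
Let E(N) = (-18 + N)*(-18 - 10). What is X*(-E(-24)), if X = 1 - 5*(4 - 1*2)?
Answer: 10584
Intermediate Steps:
E(N) = 504 - 28*N (E(N) = (-18 + N)*(-28) = 504 - 28*N)
X = -9 (X = 1 - 5*(4 - 2) = 1 - 5*2 = 1 - 10 = -9)
X*(-E(-24)) = -(-9)*(504 - 28*(-24)) = -(-9)*(504 + 672) = -(-9)*1176 = -9*(-1176) = 10584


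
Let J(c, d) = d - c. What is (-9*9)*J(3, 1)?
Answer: 162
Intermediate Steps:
(-9*9)*J(3, 1) = (-9*9)*(1 - 1*3) = -81*(1 - 3) = -81*(-2) = 162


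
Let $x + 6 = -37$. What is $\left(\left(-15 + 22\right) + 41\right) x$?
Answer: $-2064$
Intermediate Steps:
$x = -43$ ($x = -6 - 37 = -43$)
$\left(\left(-15 + 22\right) + 41\right) x = \left(\left(-15 + 22\right) + 41\right) \left(-43\right) = \left(7 + 41\right) \left(-43\right) = 48 \left(-43\right) = -2064$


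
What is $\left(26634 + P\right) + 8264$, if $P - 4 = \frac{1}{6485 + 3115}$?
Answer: $\frac{335059201}{9600} \approx 34902.0$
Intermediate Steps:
$P = \frac{38401}{9600}$ ($P = 4 + \frac{1}{6485 + 3115} = 4 + \frac{1}{9600} = \frac{38401}{9600} \approx 4.0001$)
$\left(26634 + P\right) + 8264 = \left(26634 + \frac{38401}{9600}\right) + 8264 = \frac{255724801}{9600} + 8264 = \frac{335059201}{9600}$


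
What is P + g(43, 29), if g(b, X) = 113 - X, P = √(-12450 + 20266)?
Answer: 84 + 2*√1954 ≈ 172.41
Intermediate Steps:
P = 2*√1954 (P = √7816 = 2*√1954 ≈ 88.408)
P + g(43, 29) = 2*√1954 + (113 - 1*29) = 2*√1954 + (113 - 29) = 2*√1954 + 84 = 84 + 2*√1954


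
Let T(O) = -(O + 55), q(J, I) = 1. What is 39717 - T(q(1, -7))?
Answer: 39773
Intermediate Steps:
T(O) = -55 - O (T(O) = -(55 + O) = -55 - O)
39717 - T(q(1, -7)) = 39717 - (-55 - 1*1) = 39717 - (-55 - 1) = 39717 - 1*(-56) = 39717 + 56 = 39773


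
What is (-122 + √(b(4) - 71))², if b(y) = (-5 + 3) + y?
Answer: (122 - I*√69)² ≈ 14815.0 - 2026.8*I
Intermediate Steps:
b(y) = -2 + y
(-122 + √(b(4) - 71))² = (-122 + √((-2 + 4) - 71))² = (-122 + √(2 - 71))² = (-122 + √(-69))² = (-122 + I*√69)²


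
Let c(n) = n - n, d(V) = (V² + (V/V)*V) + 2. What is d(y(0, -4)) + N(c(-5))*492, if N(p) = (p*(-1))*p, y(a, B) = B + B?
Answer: 58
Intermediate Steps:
y(a, B) = 2*B
d(V) = 2 + V + V² (d(V) = (V² + 1*V) + 2 = (V² + V) + 2 = (V + V²) + 2 = 2 + V + V²)
c(n) = 0
N(p) = -p² (N(p) = (-p)*p = -p²)
d(y(0, -4)) + N(c(-5))*492 = (2 + 2*(-4) + (2*(-4))²) - 1*0²*492 = (2 - 8 + (-8)²) - 1*0*492 = (2 - 8 + 64) + 0*492 = 58 + 0 = 58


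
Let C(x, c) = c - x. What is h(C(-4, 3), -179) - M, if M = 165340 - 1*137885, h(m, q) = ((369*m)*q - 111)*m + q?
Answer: -3264910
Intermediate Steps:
h(m, q) = q + m*(-111 + 369*m*q) (h(m, q) = (369*m*q - 111)*m + q = (-111 + 369*m*q)*m + q = m*(-111 + 369*m*q) + q = q + m*(-111 + 369*m*q))
M = 27455 (M = 165340 - 137885 = 27455)
h(C(-4, 3), -179) - M = (-179 - 111*(3 - 1*(-4)) + 369*(-179)*(3 - 1*(-4))²) - 1*27455 = (-179 - 111*(3 + 4) + 369*(-179)*(3 + 4)²) - 27455 = (-179 - 111*7 + 369*(-179)*7²) - 27455 = (-179 - 777 + 369*(-179)*49) - 27455 = (-179 - 777 - 3236499) - 27455 = -3237455 - 27455 = -3264910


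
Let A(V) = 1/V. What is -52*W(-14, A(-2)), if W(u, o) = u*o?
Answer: -364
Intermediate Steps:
W(u, o) = o*u
-52*W(-14, A(-2)) = -52*(-14)/(-2) = -(-26)*(-14) = -52*7 = -364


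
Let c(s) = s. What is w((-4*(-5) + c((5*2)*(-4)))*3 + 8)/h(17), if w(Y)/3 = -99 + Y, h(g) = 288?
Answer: -151/96 ≈ -1.5729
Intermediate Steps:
w(Y) = -297 + 3*Y (w(Y) = 3*(-99 + Y) = -297 + 3*Y)
w((-4*(-5) + c((5*2)*(-4)))*3 + 8)/h(17) = (-297 + 3*((-4*(-5) + (5*2)*(-4))*3 + 8))/288 = (-297 + 3*((20 + 10*(-4))*3 + 8))*(1/288) = (-297 + 3*((20 - 40)*3 + 8))*(1/288) = (-297 + 3*(-20*3 + 8))*(1/288) = (-297 + 3*(-60 + 8))*(1/288) = (-297 + 3*(-52))*(1/288) = (-297 - 156)*(1/288) = -453*1/288 = -151/96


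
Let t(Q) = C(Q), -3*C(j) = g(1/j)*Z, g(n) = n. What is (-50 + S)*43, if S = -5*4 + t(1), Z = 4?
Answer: -9202/3 ≈ -3067.3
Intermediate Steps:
C(j) = -4/(3*j)
t(Q) = -4/(3*Q)
S = -64/3 (S = -5*4 - 4/3/1 = -20 - 4/3*1 = -20 - 4/3 = -64/3 ≈ -21.333)
(-50 + S)*43 = (-50 - 64/3)*43 = -214/3*43 = -9202/3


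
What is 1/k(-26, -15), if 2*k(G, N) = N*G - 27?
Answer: 2/363 ≈ 0.0055096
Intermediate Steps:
k(G, N) = -27/2 + G*N/2 (k(G, N) = (N*G - 27)/2 = (G*N - 27)/2 = (-27 + G*N)/2 = -27/2 + G*N/2)
1/k(-26, -15) = 1/(-27/2 + (1/2)*(-26)*(-15)) = 1/(-27/2 + 195) = 1/(363/2) = 2/363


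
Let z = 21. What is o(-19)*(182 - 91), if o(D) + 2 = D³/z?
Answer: -89713/3 ≈ -29904.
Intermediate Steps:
o(D) = -2 + D³/21
o(-19)*(182 - 91) = (-2 + (1/21)*(-19)³)*(182 - 91) = (-2 + (1/21)*(-6859))*91 = (-2 - 6859/21)*91 = -6901/21*91 = -89713/3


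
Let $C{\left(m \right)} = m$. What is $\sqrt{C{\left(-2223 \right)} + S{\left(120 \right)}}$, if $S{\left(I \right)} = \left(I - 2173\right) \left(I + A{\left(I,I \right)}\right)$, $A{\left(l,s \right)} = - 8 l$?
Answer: $\sqrt{1722297} \approx 1312.4$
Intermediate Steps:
$S{\left(I \right)} = - 7 I \left(-2173 + I\right)$ ($S{\left(I \right)} = \left(I - 2173\right) \left(I - 8 I\right) = \left(-2173 + I\right) \left(- 7 I\right) = - 7 I \left(-2173 + I\right)$)
$\sqrt{C{\left(-2223 \right)} + S{\left(120 \right)}} = \sqrt{-2223 + 7 \cdot 120 \left(2173 - 120\right)} = \sqrt{-2223 + 7 \cdot 120 \cdot 2053} = \sqrt{-2223 + 1724520} = \sqrt{1722297}$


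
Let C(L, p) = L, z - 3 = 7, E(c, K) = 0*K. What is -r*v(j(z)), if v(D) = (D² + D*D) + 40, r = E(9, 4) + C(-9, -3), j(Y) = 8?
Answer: 1512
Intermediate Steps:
E(c, K) = 0
z = 10 (z = 3 + 7 = 10)
r = -9 (r = 0 - 9 = -9)
v(D) = 40 + 2*D² (v(D) = (D² + D²) + 40 = 2*D² + 40 = 40 + 2*D²)
-r*v(j(z)) = -(-9)*(40 + 2*8²) = -(-9)*(40 + 2*64) = -(-9)*(40 + 128) = -(-9)*168 = -1*(-1512) = 1512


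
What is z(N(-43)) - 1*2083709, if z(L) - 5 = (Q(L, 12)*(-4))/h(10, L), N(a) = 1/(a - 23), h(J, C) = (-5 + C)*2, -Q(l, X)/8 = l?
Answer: -689706008/331 ≈ -2.0837e+6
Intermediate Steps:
Q(l, X) = -8*l
h(J, C) = -10 + 2*C
N(a) = 1/(-23 + a)
z(L) = 5 + 32*L/(-10 + 2*L) (z(L) = 5 + (-8*L*(-4))/(-10 + 2*L) = 5 + (32*L)/(-10 + 2*L) = 5 + 32*L/(-10 + 2*L))
z(N(-43)) - 1*2083709 = (-25 + 21/(-23 - 43))/(-5 + 1/(-23 - 43)) - 1*2083709 = (-25 + 21/(-66))/(-5 + 1/(-66)) - 2083709 = (-25 + 21*(-1/66))/(-5 - 1/66) - 2083709 = (-25 - 7/22)/(-331/66) - 2083709 = -66/331*(-557/22) - 2083709 = 1671/331 - 2083709 = -689706008/331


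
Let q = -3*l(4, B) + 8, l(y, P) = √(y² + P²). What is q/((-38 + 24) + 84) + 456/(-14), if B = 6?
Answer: -1136/35 - 3*√13/35 ≈ -32.766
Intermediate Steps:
l(y, P) = √(P² + y²)
q = 8 - 6*√13 (q = -3*√(6² + 4²) + 8 = -3*√(36 + 16) + 8 = -6*√13 + 8 = 8 - 6*√13 ≈ -13.633)
q/((-38 + 24) + 84) + 456/(-14) = (8 - 6*√13)/((-38 + 24) + 84) + 456/(-14) = (8 - 6*√13)/(-14 + 84) + 456*(-1/14) = (8 - 6*√13)/70 - 228/7 = (8 - 6*√13)*(1/70) - 228/7 = (4/35 - 3*√13/35) - 228/7 = -1136/35 - 3*√13/35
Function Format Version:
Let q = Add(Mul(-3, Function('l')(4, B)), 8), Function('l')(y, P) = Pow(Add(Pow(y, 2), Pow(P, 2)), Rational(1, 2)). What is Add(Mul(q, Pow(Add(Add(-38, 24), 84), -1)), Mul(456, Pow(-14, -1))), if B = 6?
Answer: Add(Rational(-1136, 35), Mul(Rational(-3, 35), Pow(13, Rational(1, 2)))) ≈ -32.766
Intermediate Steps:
Function('l')(y, P) = Pow(Add(Pow(P, 2), Pow(y, 2)), Rational(1, 2))
q = Add(8, Mul(-6, Pow(13, Rational(1, 2)))) (q = Add(Mul(-3, Pow(Add(Pow(6, 2), Pow(4, 2)), Rational(1, 2))), 8) = Add(Mul(-3, Pow(Add(36, 16), Rational(1, 2))), 8) = Add(Mul(-3, Pow(52, Rational(1, 2))), 8) = Add(Mul(-3, Mul(2, Pow(13, Rational(1, 2)))), 8) = Add(Mul(-6, Pow(13, Rational(1, 2))), 8) = Add(8, Mul(-6, Pow(13, Rational(1, 2)))) ≈ -13.633)
Add(Mul(q, Pow(Add(Add(-38, 24), 84), -1)), Mul(456, Pow(-14, -1))) = Add(Mul(Add(8, Mul(-6, Pow(13, Rational(1, 2)))), Pow(Add(Add(-38, 24), 84), -1)), Mul(456, Pow(-14, -1))) = Add(Mul(Add(8, Mul(-6, Pow(13, Rational(1, 2)))), Pow(Add(-14, 84), -1)), Mul(456, Rational(-1, 14))) = Add(Mul(Add(8, Mul(-6, Pow(13, Rational(1, 2)))), Pow(70, -1)), Rational(-228, 7)) = Add(Mul(Add(8, Mul(-6, Pow(13, Rational(1, 2)))), Rational(1, 70)), Rational(-228, 7)) = Add(Add(Rational(4, 35), Mul(Rational(-3, 35), Pow(13, Rational(1, 2)))), Rational(-228, 7)) = Add(Rational(-1136, 35), Mul(Rational(-3, 35), Pow(13, Rational(1, 2))))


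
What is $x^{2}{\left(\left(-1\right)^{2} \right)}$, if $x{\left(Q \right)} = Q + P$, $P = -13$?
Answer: $144$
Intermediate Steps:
$x{\left(Q \right)} = -13 + Q$ ($x{\left(Q \right)} = Q - 13 = -13 + Q$)
$x^{2}{\left(\left(-1\right)^{2} \right)} = \left(-13 + \left(-1\right)^{2}\right)^{2} = \left(-13 + 1\right)^{2} = \left(-12\right)^{2} = 144$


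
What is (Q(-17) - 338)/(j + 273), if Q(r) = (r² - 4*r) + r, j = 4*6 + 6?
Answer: 2/303 ≈ 0.0066007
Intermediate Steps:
j = 30 (j = 24 + 6 = 30)
Q(r) = r² - 3*r
(Q(-17) - 338)/(j + 273) = (-17*(-3 - 17) - 338)/(30 + 273) = (-17*(-20) - 338)/303 = (340 - 338)*(1/303) = 2*(1/303) = 2/303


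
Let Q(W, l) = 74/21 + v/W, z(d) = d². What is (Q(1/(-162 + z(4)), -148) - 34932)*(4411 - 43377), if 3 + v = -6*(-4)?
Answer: 31090347944/21 ≈ 1.4805e+9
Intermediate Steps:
v = 21 (v = -3 - 6*(-4) = -3 + 24 = 21)
Q(W, l) = 74/21 + 21/W
(Q(1/(-162 + z(4)), -148) - 34932)*(4411 - 43377) = ((74/21 + 21/(1/(-162 + 4²))) - 34932)*(4411 - 43377) = ((74/21 + 21/(1/(-162 + 16))) - 34932)*(-38966) = ((74/21 + 21/(1/(-146))) - 34932)*(-38966) = ((74/21 + 21/(-1/146)) - 34932)*(-38966) = ((74/21 + 21*(-146)) - 34932)*(-38966) = ((74/21 - 3066) - 34932)*(-38966) = (-64312/21 - 34932)*(-38966) = -797884/21*(-38966) = 31090347944/21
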